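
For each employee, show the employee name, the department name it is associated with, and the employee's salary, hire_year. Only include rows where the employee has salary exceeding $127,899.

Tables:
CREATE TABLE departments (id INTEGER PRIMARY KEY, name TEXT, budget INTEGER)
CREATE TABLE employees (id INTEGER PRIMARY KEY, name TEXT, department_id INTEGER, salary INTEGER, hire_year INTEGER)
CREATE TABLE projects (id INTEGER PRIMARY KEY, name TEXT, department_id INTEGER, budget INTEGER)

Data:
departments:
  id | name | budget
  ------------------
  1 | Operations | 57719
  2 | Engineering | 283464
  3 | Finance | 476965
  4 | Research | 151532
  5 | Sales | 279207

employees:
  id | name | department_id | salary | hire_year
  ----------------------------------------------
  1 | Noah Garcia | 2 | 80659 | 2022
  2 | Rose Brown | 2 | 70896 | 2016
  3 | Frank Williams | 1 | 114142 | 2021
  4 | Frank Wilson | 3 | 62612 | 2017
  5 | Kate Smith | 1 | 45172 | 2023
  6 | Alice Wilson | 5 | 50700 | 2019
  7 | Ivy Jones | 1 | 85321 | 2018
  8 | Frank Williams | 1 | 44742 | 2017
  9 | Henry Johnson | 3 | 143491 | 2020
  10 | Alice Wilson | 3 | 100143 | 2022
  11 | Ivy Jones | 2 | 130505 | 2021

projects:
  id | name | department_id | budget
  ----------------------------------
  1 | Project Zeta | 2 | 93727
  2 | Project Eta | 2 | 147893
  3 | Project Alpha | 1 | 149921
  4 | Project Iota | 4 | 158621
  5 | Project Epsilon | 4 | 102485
SELECT c.name, p.name AS department, c.salary, c.hire_year FROM employees c JOIN departments p ON c.department_id = p.id WHERE c.salary > 127899

Execution result:
name | department | salary | hire_year
Henry Johnson | Finance | 143491 | 2020
Ivy Jones | Engineering | 130505 | 2021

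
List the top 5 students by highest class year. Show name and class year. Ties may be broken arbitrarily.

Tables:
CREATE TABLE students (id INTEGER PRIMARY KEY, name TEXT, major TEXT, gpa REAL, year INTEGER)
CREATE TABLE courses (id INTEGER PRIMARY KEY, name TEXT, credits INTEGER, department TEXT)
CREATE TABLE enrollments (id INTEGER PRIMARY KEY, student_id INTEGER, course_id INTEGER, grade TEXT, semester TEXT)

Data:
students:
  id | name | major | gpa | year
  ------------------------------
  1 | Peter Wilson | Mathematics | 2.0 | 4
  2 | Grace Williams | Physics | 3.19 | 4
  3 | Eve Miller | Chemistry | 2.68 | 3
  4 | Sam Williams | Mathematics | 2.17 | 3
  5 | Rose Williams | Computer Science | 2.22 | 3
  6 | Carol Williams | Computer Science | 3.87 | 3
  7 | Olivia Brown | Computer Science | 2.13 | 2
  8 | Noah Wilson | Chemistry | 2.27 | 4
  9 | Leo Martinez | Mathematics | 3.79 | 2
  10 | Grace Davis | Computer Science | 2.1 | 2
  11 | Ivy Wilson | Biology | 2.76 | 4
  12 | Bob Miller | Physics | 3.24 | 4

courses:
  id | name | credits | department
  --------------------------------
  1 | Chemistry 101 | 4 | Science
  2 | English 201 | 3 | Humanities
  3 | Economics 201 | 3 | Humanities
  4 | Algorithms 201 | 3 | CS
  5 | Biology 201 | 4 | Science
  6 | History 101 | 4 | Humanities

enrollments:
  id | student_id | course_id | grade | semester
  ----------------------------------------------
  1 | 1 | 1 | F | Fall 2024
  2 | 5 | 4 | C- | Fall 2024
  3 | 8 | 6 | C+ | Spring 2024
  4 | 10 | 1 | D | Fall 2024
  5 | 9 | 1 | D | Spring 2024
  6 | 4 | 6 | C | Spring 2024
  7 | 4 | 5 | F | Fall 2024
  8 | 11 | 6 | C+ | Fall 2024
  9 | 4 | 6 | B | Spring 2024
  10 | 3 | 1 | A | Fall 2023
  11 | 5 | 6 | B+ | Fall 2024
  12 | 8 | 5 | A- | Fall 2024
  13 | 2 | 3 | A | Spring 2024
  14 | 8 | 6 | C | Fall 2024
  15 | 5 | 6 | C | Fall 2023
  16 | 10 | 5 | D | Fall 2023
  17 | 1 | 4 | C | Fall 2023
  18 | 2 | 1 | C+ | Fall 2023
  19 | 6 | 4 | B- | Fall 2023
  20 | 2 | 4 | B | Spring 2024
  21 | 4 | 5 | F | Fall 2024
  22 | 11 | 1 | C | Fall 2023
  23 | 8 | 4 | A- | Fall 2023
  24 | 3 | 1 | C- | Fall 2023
SELECT name, year FROM students ORDER BY year DESC LIMIT 5

Execution result:
name | year
Peter Wilson | 4
Grace Williams | 4
Noah Wilson | 4
Ivy Wilson | 4
Bob Miller | 4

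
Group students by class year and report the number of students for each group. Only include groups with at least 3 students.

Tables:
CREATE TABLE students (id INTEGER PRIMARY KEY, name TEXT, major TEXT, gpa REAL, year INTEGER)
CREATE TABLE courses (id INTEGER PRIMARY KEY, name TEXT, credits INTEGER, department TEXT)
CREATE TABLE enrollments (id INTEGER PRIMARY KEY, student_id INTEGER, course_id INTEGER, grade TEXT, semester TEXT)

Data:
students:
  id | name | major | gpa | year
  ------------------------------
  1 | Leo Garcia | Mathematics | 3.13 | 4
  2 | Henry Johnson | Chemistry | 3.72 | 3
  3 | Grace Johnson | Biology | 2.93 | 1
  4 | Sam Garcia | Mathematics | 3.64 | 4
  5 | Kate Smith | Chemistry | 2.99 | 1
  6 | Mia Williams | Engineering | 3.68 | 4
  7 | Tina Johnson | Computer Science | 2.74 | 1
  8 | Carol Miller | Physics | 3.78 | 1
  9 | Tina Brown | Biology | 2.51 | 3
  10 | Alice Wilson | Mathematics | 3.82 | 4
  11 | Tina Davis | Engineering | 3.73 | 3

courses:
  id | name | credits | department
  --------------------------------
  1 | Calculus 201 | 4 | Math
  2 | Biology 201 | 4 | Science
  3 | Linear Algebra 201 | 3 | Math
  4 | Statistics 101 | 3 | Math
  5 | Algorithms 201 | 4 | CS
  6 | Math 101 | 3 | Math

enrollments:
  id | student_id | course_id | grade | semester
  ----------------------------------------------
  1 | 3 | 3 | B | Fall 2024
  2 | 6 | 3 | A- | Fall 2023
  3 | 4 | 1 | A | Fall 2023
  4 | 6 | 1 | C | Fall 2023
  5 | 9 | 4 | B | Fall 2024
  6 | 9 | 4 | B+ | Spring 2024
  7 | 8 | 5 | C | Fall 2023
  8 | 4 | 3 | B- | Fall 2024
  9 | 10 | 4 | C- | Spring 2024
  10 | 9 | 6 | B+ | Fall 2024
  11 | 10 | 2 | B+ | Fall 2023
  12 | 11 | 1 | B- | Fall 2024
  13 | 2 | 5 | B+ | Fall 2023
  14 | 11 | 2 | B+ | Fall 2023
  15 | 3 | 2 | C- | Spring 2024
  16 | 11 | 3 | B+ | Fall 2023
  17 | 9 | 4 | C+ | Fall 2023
SELECT year, COUNT(*) AS n FROM students GROUP BY year HAVING COUNT(*) >= 3

Execution result:
year | n
1 | 4
3 | 3
4 | 4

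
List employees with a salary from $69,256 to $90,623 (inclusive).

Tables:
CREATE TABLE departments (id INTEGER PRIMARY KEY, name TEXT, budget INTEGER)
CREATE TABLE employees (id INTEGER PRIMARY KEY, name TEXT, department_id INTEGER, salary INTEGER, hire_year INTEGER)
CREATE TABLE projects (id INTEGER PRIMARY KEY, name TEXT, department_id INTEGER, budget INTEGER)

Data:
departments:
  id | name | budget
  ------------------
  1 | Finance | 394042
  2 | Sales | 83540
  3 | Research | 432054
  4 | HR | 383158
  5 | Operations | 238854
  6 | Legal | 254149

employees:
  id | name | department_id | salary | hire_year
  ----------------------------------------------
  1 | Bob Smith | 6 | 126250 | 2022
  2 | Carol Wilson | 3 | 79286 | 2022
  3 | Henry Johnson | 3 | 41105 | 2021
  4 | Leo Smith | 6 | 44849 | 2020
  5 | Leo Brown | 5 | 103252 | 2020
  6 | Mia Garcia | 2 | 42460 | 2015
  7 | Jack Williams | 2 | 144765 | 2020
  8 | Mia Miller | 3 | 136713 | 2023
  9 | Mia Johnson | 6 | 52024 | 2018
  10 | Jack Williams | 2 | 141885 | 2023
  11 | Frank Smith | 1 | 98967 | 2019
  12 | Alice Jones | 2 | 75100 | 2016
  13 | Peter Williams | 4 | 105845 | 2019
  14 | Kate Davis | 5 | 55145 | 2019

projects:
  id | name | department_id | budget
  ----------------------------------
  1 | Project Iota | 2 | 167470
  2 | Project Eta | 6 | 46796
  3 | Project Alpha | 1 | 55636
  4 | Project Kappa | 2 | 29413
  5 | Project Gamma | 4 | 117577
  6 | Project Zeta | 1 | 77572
SELECT name, salary FROM employees WHERE salary BETWEEN 69256 AND 90623

Execution result:
name | salary
Carol Wilson | 79286
Alice Jones | 75100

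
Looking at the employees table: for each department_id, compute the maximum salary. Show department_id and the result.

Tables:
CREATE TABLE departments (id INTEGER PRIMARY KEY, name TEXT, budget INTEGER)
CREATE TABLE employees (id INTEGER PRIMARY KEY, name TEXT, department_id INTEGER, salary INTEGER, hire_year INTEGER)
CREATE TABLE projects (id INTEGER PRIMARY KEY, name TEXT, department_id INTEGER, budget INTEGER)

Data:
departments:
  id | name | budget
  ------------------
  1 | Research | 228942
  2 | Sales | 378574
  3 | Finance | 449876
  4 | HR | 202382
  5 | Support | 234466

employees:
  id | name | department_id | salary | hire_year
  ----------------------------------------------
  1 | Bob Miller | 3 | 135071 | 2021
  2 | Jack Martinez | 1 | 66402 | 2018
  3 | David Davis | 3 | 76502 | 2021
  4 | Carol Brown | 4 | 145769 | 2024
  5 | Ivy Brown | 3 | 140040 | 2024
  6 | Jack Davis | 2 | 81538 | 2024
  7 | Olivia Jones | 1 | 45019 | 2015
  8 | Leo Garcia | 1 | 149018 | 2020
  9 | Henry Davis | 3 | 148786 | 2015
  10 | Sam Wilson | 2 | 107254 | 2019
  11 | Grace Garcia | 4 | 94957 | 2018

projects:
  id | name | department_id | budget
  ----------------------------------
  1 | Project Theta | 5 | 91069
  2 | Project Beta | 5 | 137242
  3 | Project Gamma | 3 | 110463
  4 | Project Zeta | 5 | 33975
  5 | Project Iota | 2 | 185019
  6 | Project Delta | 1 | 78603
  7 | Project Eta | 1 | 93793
SELECT department_id, MAX(salary) AS max_salary FROM employees GROUP BY department_id

Execution result:
department_id | max_salary
1 | 149018
2 | 107254
3 | 148786
4 | 145769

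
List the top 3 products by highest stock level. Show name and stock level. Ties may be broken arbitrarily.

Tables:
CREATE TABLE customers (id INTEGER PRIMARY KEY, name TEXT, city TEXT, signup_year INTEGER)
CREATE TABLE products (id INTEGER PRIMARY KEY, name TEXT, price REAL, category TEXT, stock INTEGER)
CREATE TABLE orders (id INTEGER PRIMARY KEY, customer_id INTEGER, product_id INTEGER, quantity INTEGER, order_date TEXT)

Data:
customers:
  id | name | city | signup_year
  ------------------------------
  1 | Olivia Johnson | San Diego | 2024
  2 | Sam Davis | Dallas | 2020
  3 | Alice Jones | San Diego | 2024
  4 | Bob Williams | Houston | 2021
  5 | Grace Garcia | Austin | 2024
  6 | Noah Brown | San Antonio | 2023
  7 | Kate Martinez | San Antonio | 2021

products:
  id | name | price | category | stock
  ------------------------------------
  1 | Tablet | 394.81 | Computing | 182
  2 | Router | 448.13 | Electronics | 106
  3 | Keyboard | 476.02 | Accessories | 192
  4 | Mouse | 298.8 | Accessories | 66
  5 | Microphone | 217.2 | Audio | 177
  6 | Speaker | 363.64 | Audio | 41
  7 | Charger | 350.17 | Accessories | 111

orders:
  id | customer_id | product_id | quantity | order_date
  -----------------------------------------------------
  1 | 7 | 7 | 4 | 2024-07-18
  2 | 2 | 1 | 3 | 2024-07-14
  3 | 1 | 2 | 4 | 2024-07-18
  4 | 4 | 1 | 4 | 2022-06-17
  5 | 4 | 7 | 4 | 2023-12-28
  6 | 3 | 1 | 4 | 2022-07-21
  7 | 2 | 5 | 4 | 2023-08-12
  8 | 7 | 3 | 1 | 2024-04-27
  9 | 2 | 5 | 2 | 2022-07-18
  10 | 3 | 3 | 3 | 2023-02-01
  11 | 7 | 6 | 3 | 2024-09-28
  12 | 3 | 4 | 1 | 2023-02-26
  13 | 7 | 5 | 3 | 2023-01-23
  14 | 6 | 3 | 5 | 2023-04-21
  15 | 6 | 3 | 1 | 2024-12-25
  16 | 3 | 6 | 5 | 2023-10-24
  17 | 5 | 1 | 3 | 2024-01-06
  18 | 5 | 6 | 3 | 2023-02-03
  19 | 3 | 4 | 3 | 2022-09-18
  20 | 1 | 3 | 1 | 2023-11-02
SELECT name, stock FROM products ORDER BY stock DESC LIMIT 3

Execution result:
name | stock
Keyboard | 192
Tablet | 182
Microphone | 177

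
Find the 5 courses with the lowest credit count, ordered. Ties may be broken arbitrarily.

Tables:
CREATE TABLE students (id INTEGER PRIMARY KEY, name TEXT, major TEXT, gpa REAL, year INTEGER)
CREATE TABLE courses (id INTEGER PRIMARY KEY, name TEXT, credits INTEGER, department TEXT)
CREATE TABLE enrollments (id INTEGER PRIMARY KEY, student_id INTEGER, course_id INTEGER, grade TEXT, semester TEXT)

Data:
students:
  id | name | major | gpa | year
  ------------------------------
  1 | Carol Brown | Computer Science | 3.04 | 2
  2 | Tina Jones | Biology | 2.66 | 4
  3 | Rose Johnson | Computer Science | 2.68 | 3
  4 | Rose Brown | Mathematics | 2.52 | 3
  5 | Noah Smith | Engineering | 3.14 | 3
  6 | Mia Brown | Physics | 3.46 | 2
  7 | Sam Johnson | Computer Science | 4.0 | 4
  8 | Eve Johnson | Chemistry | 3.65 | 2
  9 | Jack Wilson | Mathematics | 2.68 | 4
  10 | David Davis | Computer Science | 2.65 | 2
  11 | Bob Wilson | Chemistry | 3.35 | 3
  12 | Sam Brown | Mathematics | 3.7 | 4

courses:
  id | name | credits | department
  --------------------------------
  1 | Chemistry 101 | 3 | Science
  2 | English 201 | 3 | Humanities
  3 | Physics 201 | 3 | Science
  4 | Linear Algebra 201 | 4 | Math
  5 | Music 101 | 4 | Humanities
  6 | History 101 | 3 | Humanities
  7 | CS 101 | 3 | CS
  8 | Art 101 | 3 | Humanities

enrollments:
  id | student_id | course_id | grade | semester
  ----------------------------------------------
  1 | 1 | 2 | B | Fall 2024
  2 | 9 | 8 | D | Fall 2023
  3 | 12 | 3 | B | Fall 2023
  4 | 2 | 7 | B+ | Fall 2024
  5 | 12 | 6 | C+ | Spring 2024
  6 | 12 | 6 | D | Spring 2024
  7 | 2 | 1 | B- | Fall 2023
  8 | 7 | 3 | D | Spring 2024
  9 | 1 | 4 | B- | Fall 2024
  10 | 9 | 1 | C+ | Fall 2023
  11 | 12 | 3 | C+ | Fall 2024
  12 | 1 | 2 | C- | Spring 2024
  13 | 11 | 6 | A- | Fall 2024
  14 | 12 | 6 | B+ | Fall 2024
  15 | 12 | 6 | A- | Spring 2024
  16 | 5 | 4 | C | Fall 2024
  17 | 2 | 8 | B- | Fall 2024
SELECT name, credits FROM courses ORDER BY credits ASC LIMIT 5

Execution result:
name | credits
Chemistry 101 | 3
English 201 | 3
Physics 201 | 3
History 101 | 3
CS 101 | 3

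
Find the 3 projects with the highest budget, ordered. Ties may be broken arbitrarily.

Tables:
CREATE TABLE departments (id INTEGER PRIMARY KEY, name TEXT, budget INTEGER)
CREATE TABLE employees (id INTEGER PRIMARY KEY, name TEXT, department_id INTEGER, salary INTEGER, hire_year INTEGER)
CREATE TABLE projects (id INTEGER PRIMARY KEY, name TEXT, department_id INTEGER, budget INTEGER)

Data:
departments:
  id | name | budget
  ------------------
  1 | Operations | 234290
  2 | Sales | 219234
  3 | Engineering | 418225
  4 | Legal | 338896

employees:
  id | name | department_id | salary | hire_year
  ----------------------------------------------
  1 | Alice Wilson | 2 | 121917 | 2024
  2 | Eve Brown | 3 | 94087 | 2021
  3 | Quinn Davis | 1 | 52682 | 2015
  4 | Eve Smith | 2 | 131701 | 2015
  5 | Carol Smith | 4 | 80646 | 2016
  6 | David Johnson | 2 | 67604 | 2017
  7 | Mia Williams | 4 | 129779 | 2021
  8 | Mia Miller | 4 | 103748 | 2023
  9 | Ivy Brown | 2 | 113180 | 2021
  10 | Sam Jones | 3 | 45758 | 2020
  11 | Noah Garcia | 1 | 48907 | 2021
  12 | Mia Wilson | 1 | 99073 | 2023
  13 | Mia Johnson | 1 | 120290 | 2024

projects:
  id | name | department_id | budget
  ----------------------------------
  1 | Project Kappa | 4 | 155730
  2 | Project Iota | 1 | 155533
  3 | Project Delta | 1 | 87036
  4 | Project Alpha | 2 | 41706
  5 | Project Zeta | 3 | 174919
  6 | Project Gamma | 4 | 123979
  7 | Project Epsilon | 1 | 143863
SELECT name, budget FROM projects ORDER BY budget DESC LIMIT 3

Execution result:
name | budget
Project Zeta | 174919
Project Kappa | 155730
Project Iota | 155533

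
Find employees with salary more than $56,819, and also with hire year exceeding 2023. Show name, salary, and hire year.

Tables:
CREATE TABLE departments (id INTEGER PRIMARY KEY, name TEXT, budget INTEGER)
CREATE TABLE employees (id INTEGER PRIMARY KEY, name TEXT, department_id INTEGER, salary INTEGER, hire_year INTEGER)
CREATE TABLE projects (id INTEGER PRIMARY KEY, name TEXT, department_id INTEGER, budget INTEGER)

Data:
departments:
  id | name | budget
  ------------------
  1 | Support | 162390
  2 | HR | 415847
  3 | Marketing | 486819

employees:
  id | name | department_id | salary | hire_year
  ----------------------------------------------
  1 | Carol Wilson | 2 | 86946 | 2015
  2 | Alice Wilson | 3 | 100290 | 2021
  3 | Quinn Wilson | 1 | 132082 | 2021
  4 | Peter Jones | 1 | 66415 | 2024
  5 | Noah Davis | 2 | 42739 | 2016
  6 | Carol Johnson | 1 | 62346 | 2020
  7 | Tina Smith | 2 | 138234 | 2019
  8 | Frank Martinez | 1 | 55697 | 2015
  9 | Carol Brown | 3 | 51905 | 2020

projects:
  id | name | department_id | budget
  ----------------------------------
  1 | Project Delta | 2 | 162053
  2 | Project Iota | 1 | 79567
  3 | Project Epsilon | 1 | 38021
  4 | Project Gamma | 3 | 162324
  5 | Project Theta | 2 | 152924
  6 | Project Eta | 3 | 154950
SELECT name, salary, hire_year FROM employees WHERE salary > 56819 AND hire_year > 2023

Execution result:
name | salary | hire_year
Peter Jones | 66415 | 2024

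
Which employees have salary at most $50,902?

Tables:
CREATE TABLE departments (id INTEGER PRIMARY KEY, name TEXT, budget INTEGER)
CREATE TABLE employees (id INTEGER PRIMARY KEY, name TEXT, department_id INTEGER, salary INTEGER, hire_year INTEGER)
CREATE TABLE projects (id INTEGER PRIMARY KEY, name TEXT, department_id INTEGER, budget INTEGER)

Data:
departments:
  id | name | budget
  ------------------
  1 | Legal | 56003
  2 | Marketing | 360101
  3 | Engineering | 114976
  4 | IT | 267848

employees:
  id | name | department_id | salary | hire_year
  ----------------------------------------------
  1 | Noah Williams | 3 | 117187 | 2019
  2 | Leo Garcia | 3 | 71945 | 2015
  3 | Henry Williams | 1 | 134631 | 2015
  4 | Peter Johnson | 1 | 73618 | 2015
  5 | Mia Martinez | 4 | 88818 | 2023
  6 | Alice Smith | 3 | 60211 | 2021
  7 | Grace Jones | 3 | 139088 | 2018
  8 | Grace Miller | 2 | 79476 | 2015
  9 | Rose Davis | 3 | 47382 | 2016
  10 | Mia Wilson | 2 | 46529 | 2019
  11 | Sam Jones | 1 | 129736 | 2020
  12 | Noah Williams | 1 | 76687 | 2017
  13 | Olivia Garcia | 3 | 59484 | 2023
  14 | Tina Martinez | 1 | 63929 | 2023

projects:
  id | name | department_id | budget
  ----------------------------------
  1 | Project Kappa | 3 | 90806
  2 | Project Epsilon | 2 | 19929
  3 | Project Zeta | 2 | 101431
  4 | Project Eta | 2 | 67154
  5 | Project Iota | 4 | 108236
SELECT name, salary FROM employees WHERE salary <= 50902

Execution result:
name | salary
Rose Davis | 47382
Mia Wilson | 46529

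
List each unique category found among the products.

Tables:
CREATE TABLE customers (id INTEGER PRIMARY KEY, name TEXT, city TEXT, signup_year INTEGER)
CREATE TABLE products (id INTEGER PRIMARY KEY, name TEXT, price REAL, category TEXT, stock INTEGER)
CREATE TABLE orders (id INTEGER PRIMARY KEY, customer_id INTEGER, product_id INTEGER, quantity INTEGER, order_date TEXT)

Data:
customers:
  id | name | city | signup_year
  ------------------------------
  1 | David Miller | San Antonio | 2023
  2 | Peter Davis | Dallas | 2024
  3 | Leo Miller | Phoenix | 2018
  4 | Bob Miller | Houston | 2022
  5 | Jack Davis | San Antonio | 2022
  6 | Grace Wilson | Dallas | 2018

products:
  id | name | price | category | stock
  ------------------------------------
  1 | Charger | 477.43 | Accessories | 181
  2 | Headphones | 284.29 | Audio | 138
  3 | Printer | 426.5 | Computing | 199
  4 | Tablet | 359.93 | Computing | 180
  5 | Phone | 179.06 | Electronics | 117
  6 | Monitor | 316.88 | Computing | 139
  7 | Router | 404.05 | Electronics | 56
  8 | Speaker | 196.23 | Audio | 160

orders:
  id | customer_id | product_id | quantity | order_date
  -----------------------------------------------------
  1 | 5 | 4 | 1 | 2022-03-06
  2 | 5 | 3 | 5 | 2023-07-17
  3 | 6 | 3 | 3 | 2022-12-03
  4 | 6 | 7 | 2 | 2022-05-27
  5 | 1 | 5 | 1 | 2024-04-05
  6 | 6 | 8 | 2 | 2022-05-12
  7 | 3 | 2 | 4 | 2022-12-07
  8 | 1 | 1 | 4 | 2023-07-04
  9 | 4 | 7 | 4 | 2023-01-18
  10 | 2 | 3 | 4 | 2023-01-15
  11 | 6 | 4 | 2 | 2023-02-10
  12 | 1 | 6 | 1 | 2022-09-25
SELECT DISTINCT category FROM products

Execution result:
category
Accessories
Audio
Computing
Electronics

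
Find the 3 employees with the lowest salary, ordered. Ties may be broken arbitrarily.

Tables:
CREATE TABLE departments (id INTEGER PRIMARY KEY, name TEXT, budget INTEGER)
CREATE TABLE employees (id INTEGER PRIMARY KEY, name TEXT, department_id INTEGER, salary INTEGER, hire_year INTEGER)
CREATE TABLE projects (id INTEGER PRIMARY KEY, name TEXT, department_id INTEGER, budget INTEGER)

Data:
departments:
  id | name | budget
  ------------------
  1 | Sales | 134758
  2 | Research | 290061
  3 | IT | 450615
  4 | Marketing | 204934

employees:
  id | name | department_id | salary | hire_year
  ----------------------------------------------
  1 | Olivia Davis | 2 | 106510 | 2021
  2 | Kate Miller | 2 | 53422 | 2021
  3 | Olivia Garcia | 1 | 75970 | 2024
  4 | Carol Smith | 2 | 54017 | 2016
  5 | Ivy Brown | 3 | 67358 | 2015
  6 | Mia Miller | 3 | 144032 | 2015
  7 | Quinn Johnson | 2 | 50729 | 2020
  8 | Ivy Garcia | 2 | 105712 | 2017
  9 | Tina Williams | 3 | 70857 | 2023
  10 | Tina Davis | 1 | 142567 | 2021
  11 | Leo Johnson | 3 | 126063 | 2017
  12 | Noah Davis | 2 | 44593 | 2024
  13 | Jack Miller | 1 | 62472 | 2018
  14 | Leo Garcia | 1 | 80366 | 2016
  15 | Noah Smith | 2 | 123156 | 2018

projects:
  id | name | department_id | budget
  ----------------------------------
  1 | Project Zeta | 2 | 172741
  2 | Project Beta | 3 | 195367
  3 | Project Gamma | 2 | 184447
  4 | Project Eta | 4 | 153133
SELECT name, salary FROM employees ORDER BY salary ASC LIMIT 3

Execution result:
name | salary
Noah Davis | 44593
Quinn Johnson | 50729
Kate Miller | 53422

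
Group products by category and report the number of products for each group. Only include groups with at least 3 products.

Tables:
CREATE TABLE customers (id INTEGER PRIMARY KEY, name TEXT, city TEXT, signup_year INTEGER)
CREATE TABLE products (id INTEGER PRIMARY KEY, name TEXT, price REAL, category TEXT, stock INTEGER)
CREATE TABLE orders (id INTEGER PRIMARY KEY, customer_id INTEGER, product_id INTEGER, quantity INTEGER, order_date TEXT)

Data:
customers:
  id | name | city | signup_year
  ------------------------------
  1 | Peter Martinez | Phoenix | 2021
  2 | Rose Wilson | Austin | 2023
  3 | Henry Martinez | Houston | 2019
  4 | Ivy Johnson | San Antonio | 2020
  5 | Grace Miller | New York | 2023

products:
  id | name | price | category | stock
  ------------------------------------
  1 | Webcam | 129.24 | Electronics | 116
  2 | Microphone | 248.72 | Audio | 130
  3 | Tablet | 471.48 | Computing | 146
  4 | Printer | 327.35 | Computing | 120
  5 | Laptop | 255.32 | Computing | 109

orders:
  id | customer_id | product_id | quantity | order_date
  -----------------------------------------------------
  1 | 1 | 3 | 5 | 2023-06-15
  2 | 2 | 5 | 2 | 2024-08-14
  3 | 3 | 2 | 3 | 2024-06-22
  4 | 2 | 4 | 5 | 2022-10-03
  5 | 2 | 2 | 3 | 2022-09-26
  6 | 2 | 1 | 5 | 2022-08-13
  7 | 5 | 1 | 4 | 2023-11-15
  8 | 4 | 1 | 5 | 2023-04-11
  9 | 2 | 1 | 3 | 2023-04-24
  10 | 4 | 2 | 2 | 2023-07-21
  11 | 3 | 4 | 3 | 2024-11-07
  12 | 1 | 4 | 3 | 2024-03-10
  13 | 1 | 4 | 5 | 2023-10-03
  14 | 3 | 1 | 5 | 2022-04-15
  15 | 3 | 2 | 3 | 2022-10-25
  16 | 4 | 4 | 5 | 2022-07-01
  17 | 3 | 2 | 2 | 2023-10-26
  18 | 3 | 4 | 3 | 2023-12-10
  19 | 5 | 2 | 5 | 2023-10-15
SELECT category, COUNT(*) AS n FROM products GROUP BY category HAVING COUNT(*) >= 3

Execution result:
category | n
Computing | 3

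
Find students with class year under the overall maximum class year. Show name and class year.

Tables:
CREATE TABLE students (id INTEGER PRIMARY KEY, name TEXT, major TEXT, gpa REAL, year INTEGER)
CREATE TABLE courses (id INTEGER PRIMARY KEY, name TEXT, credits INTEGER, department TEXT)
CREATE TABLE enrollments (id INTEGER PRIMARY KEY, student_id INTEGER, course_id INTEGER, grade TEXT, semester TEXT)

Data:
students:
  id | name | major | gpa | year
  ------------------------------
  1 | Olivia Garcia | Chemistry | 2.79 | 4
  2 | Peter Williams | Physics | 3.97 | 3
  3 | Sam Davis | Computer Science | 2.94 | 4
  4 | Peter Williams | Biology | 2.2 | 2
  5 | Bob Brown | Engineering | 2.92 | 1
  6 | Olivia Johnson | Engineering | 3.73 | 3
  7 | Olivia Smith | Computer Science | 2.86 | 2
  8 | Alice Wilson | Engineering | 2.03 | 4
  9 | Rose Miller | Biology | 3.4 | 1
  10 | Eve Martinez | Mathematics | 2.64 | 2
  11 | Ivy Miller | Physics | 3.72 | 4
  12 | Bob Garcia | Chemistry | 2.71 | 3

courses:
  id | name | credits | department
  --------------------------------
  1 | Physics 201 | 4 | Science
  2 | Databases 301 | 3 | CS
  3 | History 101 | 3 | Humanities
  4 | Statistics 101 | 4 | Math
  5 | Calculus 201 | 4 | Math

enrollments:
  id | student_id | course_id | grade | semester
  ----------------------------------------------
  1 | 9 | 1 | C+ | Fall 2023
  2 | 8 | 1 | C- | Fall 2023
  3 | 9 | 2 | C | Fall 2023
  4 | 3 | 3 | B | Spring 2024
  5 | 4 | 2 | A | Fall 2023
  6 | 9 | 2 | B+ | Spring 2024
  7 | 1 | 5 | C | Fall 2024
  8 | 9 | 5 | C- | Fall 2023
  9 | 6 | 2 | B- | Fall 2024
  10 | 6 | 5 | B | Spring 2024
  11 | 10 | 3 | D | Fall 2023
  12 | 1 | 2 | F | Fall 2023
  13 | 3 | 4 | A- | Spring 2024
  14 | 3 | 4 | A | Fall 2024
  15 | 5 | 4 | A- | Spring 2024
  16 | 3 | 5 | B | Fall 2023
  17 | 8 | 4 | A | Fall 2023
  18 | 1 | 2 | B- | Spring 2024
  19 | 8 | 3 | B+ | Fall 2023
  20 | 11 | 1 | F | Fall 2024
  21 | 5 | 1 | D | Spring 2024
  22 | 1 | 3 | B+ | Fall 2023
SELECT name, year FROM students WHERE year < (SELECT MAX(year) FROM students)

Execution result:
name | year
Peter Williams | 3
Peter Williams | 2
Bob Brown | 1
Olivia Johnson | 3
Olivia Smith | 2
Rose Miller | 1
Eve Martinez | 2
Bob Garcia | 3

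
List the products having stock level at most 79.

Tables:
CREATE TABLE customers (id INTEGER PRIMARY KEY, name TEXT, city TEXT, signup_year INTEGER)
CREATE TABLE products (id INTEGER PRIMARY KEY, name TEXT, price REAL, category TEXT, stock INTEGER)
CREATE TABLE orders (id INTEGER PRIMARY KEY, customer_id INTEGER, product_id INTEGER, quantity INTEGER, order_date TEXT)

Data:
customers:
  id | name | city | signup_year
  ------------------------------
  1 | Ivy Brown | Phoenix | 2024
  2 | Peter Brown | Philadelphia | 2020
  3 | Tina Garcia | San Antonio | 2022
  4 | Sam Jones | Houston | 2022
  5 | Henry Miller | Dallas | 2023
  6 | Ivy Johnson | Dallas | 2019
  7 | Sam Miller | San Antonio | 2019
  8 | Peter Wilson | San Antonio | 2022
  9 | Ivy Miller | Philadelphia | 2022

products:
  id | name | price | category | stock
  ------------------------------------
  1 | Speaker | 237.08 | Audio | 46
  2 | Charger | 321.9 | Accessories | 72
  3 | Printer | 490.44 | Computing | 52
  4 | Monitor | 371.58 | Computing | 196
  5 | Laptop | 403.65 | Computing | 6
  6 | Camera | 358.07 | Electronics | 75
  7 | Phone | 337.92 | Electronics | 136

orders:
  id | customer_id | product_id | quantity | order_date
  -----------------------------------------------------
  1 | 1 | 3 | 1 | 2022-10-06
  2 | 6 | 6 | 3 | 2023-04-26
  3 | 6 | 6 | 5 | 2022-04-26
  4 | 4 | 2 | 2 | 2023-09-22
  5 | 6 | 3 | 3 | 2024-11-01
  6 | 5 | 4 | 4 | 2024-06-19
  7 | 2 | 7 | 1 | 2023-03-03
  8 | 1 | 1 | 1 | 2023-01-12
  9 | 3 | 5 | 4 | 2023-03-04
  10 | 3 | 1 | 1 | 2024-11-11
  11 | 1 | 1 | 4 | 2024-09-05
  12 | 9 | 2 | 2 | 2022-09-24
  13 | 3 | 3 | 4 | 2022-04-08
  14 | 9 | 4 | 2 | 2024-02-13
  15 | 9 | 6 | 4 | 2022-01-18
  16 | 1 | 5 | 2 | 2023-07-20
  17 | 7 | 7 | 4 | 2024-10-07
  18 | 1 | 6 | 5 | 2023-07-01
SELECT name, stock FROM products WHERE stock <= 79

Execution result:
name | stock
Speaker | 46
Charger | 72
Printer | 52
Laptop | 6
Camera | 75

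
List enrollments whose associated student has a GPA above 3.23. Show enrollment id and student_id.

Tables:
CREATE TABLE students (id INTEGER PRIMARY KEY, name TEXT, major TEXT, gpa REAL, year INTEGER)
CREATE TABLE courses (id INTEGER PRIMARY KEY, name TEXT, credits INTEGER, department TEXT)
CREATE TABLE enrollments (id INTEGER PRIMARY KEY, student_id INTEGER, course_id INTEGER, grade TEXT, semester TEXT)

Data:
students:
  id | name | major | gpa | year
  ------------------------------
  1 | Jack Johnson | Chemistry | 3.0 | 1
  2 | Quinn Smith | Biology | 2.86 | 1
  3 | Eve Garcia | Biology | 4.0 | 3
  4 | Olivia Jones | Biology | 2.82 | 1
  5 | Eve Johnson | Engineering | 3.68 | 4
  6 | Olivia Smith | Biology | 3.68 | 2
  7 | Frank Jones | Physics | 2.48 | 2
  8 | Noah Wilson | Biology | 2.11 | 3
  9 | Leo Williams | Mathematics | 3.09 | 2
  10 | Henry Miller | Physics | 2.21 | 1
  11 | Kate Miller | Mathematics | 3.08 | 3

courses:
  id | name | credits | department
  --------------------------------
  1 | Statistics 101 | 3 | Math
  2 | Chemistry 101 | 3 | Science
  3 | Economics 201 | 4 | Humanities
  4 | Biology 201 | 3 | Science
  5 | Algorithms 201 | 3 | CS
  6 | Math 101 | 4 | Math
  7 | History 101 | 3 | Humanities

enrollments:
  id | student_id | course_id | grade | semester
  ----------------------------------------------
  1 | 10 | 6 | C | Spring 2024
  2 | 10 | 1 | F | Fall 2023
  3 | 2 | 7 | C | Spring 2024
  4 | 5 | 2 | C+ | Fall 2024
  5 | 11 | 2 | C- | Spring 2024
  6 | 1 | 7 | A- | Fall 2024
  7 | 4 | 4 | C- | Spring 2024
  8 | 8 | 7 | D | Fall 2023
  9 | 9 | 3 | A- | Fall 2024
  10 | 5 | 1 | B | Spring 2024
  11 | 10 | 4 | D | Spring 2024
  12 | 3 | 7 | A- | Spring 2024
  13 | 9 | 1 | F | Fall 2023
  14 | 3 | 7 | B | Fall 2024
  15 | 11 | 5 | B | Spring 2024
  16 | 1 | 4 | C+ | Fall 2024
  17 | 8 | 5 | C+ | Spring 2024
SELECT id, student_id FROM enrollments WHERE student_id IN (SELECT id FROM students WHERE gpa > 3.23)

Execution result:
id | student_id
4 | 5
10 | 5
12 | 3
14 | 3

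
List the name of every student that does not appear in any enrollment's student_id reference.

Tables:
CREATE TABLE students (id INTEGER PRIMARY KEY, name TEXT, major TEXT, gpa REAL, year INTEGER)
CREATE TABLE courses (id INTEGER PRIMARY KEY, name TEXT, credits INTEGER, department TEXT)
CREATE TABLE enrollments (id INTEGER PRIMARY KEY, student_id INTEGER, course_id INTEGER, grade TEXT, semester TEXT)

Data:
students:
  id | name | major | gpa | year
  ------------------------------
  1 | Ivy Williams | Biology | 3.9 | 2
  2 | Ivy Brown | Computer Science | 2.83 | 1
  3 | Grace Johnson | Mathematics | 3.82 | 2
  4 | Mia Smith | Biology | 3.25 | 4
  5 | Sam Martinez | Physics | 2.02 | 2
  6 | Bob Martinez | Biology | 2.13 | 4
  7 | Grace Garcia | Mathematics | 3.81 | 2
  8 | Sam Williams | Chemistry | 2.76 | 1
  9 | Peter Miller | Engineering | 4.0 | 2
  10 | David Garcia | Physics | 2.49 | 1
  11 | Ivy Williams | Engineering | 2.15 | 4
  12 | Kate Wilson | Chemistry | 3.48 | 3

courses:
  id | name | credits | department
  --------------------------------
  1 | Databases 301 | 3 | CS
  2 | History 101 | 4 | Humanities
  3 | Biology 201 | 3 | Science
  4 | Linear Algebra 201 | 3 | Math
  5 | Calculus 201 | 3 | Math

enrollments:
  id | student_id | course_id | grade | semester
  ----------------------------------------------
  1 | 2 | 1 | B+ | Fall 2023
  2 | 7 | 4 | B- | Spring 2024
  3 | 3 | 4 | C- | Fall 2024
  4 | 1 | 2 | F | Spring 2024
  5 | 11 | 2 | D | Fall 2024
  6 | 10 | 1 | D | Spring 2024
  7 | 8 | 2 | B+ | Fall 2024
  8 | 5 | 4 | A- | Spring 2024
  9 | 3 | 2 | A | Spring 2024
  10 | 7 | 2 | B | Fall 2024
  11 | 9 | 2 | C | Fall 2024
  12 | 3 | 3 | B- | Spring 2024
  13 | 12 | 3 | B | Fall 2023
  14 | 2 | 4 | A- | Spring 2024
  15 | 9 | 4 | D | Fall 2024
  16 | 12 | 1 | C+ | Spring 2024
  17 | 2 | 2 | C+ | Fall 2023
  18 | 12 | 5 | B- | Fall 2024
SELECT p.name FROM students p LEFT JOIN enrollments c ON c.student_id = p.id WHERE c.id IS NULL

Execution result:
name
Mia Smith
Bob Martinez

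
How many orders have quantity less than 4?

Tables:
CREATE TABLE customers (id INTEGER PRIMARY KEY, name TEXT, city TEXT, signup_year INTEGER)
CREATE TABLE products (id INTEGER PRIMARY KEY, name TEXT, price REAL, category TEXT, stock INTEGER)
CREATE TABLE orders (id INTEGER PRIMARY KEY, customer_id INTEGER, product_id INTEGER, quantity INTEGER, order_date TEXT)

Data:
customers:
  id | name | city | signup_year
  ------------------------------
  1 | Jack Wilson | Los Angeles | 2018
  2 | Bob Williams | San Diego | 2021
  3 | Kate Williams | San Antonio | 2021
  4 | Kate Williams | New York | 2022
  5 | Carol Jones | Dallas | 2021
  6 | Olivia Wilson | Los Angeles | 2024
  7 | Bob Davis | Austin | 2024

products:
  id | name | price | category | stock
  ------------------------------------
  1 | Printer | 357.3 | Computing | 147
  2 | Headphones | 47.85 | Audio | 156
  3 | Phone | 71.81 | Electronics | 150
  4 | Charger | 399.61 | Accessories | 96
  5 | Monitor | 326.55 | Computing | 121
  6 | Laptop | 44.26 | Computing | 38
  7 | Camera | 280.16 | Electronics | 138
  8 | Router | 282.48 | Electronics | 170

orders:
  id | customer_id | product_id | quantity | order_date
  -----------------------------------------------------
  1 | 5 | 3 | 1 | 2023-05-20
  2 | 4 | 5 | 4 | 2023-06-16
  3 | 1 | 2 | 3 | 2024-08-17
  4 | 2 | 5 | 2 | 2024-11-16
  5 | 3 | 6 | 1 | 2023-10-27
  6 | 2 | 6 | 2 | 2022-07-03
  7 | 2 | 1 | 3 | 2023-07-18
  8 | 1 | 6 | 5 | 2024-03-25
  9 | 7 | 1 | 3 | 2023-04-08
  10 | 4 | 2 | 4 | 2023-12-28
SELECT COUNT(*) FROM orders WHERE quantity < 4

Execution result:
7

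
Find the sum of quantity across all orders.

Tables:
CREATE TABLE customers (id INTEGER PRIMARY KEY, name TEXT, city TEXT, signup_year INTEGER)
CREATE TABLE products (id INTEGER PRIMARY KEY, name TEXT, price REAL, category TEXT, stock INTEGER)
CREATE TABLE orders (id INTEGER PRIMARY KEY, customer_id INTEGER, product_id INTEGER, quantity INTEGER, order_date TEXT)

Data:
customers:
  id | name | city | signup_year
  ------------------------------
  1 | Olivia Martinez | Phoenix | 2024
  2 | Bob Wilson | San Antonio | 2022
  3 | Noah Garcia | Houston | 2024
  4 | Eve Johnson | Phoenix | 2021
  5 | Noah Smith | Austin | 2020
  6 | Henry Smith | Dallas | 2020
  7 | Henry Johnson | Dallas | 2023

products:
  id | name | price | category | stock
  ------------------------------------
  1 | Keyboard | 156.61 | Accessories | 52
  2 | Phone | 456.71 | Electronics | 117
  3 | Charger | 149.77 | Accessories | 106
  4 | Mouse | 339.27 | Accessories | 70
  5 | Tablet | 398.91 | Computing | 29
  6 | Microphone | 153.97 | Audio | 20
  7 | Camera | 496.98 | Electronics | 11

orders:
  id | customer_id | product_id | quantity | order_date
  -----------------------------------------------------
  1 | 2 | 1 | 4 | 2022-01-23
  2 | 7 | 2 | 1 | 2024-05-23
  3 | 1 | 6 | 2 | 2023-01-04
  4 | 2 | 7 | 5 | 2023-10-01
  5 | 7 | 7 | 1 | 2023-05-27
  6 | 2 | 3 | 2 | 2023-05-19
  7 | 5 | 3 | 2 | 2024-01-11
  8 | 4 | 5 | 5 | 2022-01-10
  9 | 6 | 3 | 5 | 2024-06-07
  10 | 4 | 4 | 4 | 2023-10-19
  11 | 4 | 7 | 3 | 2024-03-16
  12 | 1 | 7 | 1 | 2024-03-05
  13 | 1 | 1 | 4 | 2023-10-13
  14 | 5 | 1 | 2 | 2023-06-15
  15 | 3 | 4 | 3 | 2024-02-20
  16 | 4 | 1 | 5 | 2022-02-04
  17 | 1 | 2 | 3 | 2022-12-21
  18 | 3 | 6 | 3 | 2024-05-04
SELECT SUM(quantity) FROM orders

Execution result:
55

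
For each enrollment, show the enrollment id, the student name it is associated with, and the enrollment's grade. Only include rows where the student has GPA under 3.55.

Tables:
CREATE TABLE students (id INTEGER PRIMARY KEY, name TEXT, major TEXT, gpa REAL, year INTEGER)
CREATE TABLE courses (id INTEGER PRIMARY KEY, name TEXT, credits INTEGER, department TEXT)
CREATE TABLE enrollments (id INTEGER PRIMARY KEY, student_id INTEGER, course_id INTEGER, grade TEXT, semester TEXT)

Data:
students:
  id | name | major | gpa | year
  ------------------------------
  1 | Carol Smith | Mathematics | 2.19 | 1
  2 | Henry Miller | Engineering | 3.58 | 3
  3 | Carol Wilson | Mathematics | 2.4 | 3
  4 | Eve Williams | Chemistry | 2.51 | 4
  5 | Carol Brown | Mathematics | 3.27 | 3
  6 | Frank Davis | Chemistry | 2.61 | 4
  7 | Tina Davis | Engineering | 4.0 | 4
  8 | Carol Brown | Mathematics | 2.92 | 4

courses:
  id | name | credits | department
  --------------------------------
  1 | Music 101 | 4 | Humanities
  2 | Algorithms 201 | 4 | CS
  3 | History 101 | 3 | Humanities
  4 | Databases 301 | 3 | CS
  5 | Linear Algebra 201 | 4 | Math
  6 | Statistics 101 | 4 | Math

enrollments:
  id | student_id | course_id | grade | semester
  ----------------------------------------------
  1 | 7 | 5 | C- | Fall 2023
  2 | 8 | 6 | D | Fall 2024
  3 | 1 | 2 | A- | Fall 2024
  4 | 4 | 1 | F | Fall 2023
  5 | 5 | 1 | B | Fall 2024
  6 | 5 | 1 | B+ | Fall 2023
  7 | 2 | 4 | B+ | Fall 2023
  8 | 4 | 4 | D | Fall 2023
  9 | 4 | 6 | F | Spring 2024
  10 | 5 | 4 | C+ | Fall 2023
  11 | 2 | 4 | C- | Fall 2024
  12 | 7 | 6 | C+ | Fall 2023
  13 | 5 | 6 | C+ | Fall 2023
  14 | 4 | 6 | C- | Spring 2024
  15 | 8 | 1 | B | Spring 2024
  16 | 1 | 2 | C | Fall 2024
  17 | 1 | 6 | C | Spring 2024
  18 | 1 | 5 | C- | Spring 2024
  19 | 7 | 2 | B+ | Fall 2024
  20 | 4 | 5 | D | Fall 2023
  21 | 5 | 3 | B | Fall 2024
SELECT c.id, p.name AS student, c.grade FROM enrollments c JOIN students p ON c.student_id = p.id WHERE p.gpa < 3.55

Execution result:
id | student | grade
2 | Carol Brown | D
3 | Carol Smith | A-
4 | Eve Williams | F
5 | Carol Brown | B
6 | Carol Brown | B+
8 | Eve Williams | D
9 | Eve Williams | F
10 | Carol Brown | C+
13 | Carol Brown | C+
14 | Eve Williams | C-
15 | Carol Brown | B
16 | Carol Smith | C
17 | Carol Smith | C
18 | Carol Smith | C-
20 | Eve Williams | D
21 | Carol Brown | B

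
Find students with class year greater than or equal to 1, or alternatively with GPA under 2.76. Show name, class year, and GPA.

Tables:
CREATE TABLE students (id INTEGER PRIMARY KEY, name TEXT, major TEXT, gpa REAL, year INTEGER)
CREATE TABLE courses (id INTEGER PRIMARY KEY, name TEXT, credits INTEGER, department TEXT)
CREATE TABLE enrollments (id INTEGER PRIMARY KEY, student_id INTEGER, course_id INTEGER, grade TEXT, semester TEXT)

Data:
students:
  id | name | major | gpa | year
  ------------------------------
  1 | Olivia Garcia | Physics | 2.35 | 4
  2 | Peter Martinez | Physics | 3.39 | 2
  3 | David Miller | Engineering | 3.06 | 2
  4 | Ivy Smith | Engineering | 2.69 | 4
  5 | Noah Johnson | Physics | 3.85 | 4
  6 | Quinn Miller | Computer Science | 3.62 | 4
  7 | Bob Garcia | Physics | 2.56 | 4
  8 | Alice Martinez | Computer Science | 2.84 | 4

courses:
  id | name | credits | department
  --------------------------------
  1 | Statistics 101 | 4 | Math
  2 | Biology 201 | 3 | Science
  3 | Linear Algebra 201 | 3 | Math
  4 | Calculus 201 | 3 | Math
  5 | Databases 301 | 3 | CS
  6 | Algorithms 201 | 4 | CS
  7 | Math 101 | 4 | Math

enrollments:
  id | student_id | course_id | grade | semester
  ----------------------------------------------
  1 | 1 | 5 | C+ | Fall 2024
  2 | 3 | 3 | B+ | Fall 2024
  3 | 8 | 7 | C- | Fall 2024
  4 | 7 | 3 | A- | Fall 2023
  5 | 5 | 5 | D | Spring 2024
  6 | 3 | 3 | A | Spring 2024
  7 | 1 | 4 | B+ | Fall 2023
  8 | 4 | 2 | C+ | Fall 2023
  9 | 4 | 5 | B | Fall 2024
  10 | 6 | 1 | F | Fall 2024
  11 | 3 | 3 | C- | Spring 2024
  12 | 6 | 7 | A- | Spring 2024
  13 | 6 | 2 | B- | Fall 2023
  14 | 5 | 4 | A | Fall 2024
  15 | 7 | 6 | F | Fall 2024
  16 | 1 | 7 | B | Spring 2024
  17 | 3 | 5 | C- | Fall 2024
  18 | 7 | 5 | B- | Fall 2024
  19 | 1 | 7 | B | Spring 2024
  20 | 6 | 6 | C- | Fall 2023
SELECT name, year, gpa FROM students WHERE year >= 1 OR gpa < 2.76

Execution result:
name | year | gpa
Olivia Garcia | 4 | 2.35
Peter Martinez | 2 | 3.39
David Miller | 2 | 3.06
Ivy Smith | 4 | 2.69
Noah Johnson | 4 | 3.85
Quinn Miller | 4 | 3.62
Bob Garcia | 4 | 2.56
Alice Martinez | 4 | 2.84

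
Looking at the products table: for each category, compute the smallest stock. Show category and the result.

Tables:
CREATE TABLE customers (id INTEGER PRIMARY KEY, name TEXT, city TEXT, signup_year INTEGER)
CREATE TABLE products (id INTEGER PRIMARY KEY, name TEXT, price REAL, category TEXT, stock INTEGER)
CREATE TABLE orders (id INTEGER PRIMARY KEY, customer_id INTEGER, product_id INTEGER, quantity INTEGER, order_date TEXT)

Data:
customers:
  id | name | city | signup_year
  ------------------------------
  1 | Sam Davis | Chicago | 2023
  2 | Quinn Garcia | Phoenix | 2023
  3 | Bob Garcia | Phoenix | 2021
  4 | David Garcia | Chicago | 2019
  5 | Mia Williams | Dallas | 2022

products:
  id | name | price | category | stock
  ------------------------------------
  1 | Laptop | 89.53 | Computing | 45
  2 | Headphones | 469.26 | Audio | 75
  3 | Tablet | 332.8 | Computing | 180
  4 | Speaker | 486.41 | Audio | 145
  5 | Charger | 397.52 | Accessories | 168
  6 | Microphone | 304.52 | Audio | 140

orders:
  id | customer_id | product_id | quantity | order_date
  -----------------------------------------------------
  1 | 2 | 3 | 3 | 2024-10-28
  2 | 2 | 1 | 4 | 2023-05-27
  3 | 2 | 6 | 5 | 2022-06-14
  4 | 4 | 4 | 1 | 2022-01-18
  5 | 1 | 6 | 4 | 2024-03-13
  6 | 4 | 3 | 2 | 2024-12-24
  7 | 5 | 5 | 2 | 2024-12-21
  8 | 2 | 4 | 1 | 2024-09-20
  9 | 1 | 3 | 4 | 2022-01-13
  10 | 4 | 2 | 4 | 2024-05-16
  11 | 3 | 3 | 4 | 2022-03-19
SELECT category, MIN(stock) AS min_stock FROM products GROUP BY category

Execution result:
category | min_stock
Accessories | 168
Audio | 75
Computing | 45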